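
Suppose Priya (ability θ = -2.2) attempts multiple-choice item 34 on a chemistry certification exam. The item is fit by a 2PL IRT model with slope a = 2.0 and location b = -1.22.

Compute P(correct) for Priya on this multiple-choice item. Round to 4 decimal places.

0.1235

P(θ) = 1 / (1 + exp(−a(θ − b)))
Exponent: 2.0 × (-2.2 − (-1.22)) = -1.9600
1/(1 + e^{1.9600}) = 0.1235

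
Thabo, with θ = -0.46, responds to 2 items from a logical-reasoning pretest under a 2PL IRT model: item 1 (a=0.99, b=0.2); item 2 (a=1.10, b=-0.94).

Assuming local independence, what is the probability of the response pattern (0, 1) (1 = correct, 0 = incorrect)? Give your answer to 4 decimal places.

0.4138

P(θ) = 1 / (1 + exp(−a(θ − b)))
P_1 = 1/(1+e^{0.6534}) = 0.3422
P_2 = 1/(1+e^{-0.5280}) = 0.6290
L = (1−P_1) × P_2 = 0.6578 × 0.6290 = 0.41375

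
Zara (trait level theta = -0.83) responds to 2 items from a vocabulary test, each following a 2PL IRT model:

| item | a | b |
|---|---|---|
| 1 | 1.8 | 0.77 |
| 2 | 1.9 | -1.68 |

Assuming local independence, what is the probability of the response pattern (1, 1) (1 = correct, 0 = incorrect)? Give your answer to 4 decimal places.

0.0443

P(theta) = 1 / (1 + exp(−a(theta − b)))
P_1 = 1/(1+e^{2.8800}) = 0.0532
P_2 = 1/(1+e^{-1.6150}) = 0.8341
L = P_1 × P_2 = 0.0532 × 0.8341 = 0.04433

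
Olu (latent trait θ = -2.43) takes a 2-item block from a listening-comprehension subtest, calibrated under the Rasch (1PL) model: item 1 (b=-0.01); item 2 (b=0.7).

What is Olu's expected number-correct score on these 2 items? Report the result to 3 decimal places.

0.124

P(θ) = 1 / (1 + exp(−(θ − b)))
P_1 = 1/(1+e^{2.4200}) = 0.0817
P_2 = 1/(1+e^{3.1300}) = 0.0419
E[score] = 0.0817 + 0.0419 = 0.1235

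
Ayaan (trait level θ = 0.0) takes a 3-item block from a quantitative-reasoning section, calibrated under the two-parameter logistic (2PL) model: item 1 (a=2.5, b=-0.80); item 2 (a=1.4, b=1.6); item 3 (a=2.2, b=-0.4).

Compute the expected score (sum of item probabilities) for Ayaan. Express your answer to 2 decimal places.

1.68

P(θ) = 1 / (1 + exp(−a(θ − b)))
P_1 = 1/(1+e^{-2.0000}) = 0.8808
P_2 = 1/(1+e^{2.2400}) = 0.0962
P_3 = 1/(1+e^{-0.8800}) = 0.7068
E[score] = 0.8808 + 0.0962 + 0.7068 = 1.6838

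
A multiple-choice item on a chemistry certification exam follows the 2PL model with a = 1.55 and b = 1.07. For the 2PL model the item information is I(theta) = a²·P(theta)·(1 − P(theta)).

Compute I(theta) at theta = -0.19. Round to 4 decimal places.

P = 1/(1+e^{1.9530}) = 0.1242
P(1−P) = 0.1242 × 0.8758 = 0.1088
I = a² × P(1−P) = 1.55² × 0.1088 = 0.26138

0.2614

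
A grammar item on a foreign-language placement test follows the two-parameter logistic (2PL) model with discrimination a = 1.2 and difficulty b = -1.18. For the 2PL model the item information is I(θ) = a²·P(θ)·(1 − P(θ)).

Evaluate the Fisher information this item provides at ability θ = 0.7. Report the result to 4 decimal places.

0.1236

P = 1/(1+e^{-2.2560}) = 0.9052
P(1−P) = 0.9052 × 0.0948 = 0.0858
I = a² × P(1−P) = 1.2² × 0.0858 = 0.12361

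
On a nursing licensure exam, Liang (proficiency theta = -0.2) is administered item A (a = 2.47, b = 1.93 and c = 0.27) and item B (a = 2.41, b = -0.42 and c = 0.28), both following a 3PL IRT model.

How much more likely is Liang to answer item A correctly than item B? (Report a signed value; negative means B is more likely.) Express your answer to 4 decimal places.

P(theta) = c + (1 − c) · 1 / (1 + exp(−a(theta − b)))
P_A = 0.2738
P_B = 0.7333
P_A − P_B = -0.4595

-0.4595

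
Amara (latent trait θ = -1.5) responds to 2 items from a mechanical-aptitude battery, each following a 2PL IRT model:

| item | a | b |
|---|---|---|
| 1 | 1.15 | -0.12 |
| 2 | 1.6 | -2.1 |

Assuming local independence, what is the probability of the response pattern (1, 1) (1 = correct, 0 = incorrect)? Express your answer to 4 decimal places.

P(θ) = 1 / (1 + exp(−a(θ − b)))
P_1 = 1/(1+e^{1.5870}) = 0.1698
P_2 = 1/(1+e^{-0.9600}) = 0.7231
L = P_1 × P_2 = 0.1698 × 0.7231 = 0.12279

0.1228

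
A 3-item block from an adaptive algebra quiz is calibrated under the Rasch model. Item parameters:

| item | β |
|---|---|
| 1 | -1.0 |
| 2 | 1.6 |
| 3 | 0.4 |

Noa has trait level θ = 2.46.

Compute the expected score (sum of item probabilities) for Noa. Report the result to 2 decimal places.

P(θ) = 1 / (1 + exp(−(θ − β)))
P_1 = 1/(1+e^{-3.4600}) = 0.9695
P_2 = 1/(1+e^{-0.8600}) = 0.7027
P_3 = 1/(1+e^{-2.0600}) = 0.8870
E[score] = 0.9695 + 0.7027 + 0.8870 = 2.5591

2.56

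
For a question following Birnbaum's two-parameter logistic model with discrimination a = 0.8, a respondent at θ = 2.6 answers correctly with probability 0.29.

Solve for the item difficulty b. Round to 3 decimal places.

P(θ) = 1 / (1 + exp(−a(θ − b)))
logit(0.29) = ln(0.29/0.71) = -0.8954
b = θ − logit/(a) = 2.6 − (-0.8954)/0.8000 = 3.7192

3.719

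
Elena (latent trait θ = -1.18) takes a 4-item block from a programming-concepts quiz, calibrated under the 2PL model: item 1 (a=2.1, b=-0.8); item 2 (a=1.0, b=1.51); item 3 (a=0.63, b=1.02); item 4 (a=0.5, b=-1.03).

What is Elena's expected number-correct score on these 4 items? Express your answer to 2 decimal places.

1.06

P(θ) = 1 / (1 + exp(−a(θ − b)))
P_1 = 1/(1+e^{0.7980}) = 0.3105
P_2 = 1/(1+e^{2.6900}) = 0.0636
P_3 = 1/(1+e^{1.3860}) = 0.2000
P_4 = 1/(1+e^{0.0750}) = 0.4813
E[score] = 0.3105 + 0.0636 + 0.2000 + 0.4813 = 1.0553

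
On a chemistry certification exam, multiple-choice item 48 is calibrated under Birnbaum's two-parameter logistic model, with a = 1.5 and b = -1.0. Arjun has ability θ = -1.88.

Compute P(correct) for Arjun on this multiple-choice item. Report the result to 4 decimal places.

P(θ) = 1 / (1 + exp(−a(θ − b)))
Exponent: 1.5 × (-1.88 − (-1.0)) = -1.3200
1/(1 + e^{1.3200}) = 0.2108

0.2108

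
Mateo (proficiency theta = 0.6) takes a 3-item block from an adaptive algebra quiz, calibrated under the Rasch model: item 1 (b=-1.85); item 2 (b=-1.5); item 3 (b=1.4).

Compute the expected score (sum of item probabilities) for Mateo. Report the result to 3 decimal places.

2.121

P(theta) = 1 / (1 + exp(−(theta − b)))
P_1 = 1/(1+e^{-2.4500}) = 0.9206
P_2 = 1/(1+e^{-2.1000}) = 0.8909
P_3 = 1/(1+e^{0.8000}) = 0.3100
E[score] = 0.9206 + 0.8909 + 0.3100 = 2.1215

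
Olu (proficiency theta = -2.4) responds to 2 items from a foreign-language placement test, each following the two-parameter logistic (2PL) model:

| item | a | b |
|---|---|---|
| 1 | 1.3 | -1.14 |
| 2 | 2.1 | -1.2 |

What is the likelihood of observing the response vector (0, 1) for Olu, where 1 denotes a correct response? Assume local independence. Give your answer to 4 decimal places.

0.0623

P(theta) = 1 / (1 + exp(−a(theta − b)))
P_1 = 1/(1+e^{1.6380}) = 0.1627
P_2 = 1/(1+e^{2.5200}) = 0.0745
L = (1−P_1) × P_2 = 0.8373 × 0.0745 = 0.06235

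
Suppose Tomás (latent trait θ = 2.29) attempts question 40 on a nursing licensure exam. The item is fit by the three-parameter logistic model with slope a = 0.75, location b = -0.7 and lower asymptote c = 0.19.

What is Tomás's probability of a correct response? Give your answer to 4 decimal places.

0.9222

P(θ) = c + (1 − c) · 1 / (1 + exp(−a(θ − b)))
Exponent: 0.75 × (2.29 − (-0.7)) = 2.2425
1/(1 + e^{-2.2425}) = 0.9040
P = 0.19 + 0.81 × 0.9040 = 0.9222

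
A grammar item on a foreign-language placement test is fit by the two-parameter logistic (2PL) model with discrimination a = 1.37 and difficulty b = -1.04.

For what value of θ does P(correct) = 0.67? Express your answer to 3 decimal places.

P(θ) = 1 / (1 + exp(−a(θ − b)))
logit = ln(0.6700/0.3300) = 0.7082
θ = b + logit/(a) = -1.04 + 0.7082/1.3700 = -0.5231

-0.523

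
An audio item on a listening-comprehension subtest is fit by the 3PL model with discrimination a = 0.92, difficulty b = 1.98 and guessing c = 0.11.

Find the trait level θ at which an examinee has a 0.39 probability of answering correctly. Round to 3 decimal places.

P(θ) = c + (1 − c) · 1 / (1 + exp(−a(θ − b)))
Remove guessing floor: (0.39 − 0.11)/(1 − 0.11) = 0.3146
logit = ln(0.3146/0.6854) = -0.7787
θ = b + logit/(a) = 1.98 + (-0.7787)/0.9200 = 1.1336

1.134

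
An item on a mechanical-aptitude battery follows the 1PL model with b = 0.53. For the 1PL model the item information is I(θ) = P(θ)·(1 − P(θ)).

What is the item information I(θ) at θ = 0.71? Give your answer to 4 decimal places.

0.2480

P = 1/(1+e^{-0.1800}) = 0.5449
P(1−P) = 0.5449 × 0.4551 = 0.2480
I = P(1−P) = 0.24799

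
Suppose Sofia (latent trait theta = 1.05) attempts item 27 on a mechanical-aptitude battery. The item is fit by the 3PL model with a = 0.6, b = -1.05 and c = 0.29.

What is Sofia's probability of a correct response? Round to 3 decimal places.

P(theta) = c + (1 − c) · 1 / (1 + exp(−a(theta − b)))
Exponent: 0.6 × (1.05 − (-1.05)) = 1.2600
1/(1 + e^{-1.2600}) = 0.7790
P = 0.29 + 0.71 × 0.7790 = 0.8431

0.843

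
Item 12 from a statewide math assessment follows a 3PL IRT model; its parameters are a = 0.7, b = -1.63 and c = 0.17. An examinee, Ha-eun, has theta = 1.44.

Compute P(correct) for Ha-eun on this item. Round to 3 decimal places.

0.913

P(theta) = c + (1 − c) · 1 / (1 + exp(−a(theta − b)))
Exponent: 0.7 × (1.44 − (-1.63)) = 2.1490
1/(1 + e^{-2.1490}) = 0.8956
P = 0.17 + 0.83 × 0.8956 = 0.9133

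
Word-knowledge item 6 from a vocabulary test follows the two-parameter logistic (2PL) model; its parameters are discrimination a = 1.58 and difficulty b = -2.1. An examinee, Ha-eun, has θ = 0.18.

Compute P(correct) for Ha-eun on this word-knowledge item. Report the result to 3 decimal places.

0.973

P(θ) = 1 / (1 + exp(−a(θ − b)))
Exponent: 1.58 × (0.18 − (-2.1)) = 3.6024
1/(1 + e^{-3.6024}) = 0.9735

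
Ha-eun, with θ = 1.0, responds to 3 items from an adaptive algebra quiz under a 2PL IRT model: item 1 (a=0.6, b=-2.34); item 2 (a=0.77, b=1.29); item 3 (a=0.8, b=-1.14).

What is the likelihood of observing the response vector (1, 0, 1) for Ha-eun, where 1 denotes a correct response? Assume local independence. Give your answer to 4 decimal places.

0.4147

P(θ) = 1 / (1 + exp(−a(θ − b)))
P_1 = 1/(1+e^{-2.0040}) = 0.8812
P_2 = 1/(1+e^{0.2233}) = 0.4444
P_3 = 1/(1+e^{-1.7120}) = 0.8471
L = P_1 × (1−P_2) × P_3 = 0.8812 × 0.5556 × 0.8471 = 0.41474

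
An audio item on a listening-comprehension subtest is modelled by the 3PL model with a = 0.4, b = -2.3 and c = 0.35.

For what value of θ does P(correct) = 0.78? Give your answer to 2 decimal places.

P(θ) = c + (1 − c) · 1 / (1 + exp(−a(θ − b)))
Remove guessing floor: (0.78 − 0.35)/(1 − 0.35) = 0.6615
logit = ln(0.6615/0.3385) = 0.6702
θ = b + logit/(a) = -2.3 + 0.6702/0.4000 = -0.6246

-0.62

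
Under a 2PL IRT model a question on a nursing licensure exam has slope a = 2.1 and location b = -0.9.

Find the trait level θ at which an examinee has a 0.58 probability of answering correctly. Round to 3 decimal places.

-0.746

P(θ) = 1 / (1 + exp(−a(θ − b)))
logit = ln(0.5800/0.4200) = 0.3228
θ = b + logit/(a) = -0.9 + 0.3228/2.1000 = -0.7463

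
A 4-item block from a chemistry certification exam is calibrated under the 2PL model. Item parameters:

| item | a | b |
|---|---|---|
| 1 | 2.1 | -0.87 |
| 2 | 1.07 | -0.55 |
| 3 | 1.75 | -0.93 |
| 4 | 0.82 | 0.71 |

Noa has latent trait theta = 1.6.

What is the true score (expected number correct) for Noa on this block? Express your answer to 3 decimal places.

P(theta) = 1 / (1 + exp(−a(theta − b)))
P_1 = 1/(1+e^{-5.1870}) = 0.9944
P_2 = 1/(1+e^{-2.3005}) = 0.9089
P_3 = 1/(1+e^{-4.4275}) = 0.9882
P_4 = 1/(1+e^{-0.7298}) = 0.6748
E[score] = 0.9944 + 0.9089 + 0.9882 + 0.6748 = 3.5663

3.566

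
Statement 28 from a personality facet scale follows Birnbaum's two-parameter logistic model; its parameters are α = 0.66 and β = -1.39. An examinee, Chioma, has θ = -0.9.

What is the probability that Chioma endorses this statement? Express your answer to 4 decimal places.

0.5802

P(θ) = 1 / (1 + exp(−α(θ − β)))
Exponent: 0.66 × (-0.9 − (-1.39)) = 0.3234
1/(1 + e^{-0.3234}) = 0.5802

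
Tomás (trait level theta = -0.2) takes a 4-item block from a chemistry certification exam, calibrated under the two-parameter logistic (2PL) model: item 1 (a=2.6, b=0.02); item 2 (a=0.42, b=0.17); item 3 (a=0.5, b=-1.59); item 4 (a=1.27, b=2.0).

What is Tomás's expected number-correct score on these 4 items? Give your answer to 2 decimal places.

1.55

P(theta) = 1 / (1 + exp(−a(theta − b)))
P_1 = 1/(1+e^{0.5720}) = 0.3608
P_2 = 1/(1+e^{0.1554}) = 0.4612
P_3 = 1/(1+e^{-0.6950}) = 0.6671
P_4 = 1/(1+e^{2.7940}) = 0.0576
E[score] = 0.3608 + 0.4612 + 0.6671 + 0.0576 = 1.5467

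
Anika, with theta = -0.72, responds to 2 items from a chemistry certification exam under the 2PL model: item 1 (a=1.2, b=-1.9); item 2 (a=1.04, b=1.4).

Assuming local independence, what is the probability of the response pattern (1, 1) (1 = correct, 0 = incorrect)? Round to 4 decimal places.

P(theta) = 1 / (1 + exp(−a(theta − b)))
P_1 = 1/(1+e^{-1.4160}) = 0.8047
P_2 = 1/(1+e^{2.2048}) = 0.0993
L = P_1 × P_2 = 0.8047 × 0.0993 = 0.07992

0.0799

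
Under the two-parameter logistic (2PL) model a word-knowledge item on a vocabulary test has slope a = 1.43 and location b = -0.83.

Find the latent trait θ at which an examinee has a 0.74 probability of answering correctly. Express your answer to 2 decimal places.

P(θ) = 1 / (1 + exp(−a(θ − b)))
logit = ln(0.7400/0.2600) = 1.0460
θ = b + logit/(a) = -0.83 + 1.0460/1.4300 = -0.0986

-0.10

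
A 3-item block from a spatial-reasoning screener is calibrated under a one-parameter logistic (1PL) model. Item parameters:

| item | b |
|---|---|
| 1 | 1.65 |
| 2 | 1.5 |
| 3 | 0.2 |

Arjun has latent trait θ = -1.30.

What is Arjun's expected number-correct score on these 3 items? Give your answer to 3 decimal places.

P(θ) = 1 / (1 + exp(−(θ − b)))
P_1 = 1/(1+e^{2.9500}) = 0.0497
P_2 = 1/(1+e^{2.8000}) = 0.0573
P_3 = 1/(1+e^{1.5000}) = 0.1824
E[score] = 0.0497 + 0.0573 + 0.1824 = 0.2895

0.289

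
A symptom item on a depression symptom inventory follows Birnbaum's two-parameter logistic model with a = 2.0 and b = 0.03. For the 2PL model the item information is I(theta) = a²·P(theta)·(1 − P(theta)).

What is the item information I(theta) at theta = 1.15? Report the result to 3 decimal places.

0.348

P = 1/(1+e^{-2.2400}) = 0.9038
P(1−P) = 0.9038 × 0.0962 = 0.0870
I = a² × P(1−P) = 2.0² × 0.0870 = 0.34783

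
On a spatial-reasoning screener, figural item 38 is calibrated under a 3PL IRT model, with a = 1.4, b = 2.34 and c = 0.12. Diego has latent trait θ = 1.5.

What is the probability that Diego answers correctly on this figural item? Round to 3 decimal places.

P(θ) = c + (1 − c) · 1 / (1 + exp(−a(θ − b)))
Exponent: 1.4 × (1.5 − 2.34) = -1.1760
1/(1 + e^{1.1760}) = 0.2358
P = 0.12 + 0.88 × 0.2358 = 0.3275

0.327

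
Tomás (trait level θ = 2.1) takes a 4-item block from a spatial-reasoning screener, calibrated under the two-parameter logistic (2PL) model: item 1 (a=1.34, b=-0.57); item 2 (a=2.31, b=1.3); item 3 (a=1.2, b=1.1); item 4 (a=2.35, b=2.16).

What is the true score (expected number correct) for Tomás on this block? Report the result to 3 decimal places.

3.070

P(θ) = 1 / (1 + exp(−a(θ − b)))
P_1 = 1/(1+e^{-3.5778}) = 0.9728
P_2 = 1/(1+e^{-1.8480}) = 0.8639
P_3 = 1/(1+e^{-1.2000}) = 0.7685
P_4 = 1/(1+e^{0.1410}) = 0.4648
E[score] = 0.9728 + 0.8639 + 0.7685 + 0.4648 = 3.0700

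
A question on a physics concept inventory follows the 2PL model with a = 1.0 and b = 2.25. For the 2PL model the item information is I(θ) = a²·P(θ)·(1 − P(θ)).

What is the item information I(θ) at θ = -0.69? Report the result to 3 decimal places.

0.048

P = 1/(1+e^{2.9400}) = 0.0502
P(1−P) = 0.0502 × 0.9498 = 0.0477
I = a² × P(1−P) = 1.0² × 0.0477 = 0.04769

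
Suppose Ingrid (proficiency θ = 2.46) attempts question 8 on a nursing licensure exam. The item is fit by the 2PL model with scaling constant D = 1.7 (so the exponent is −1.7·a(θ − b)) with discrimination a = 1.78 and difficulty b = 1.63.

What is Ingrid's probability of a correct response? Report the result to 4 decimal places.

P(θ) = 1 / (1 + exp(−D·a(θ − b)))
Exponent: 1.7 × 1.78 × (2.46 − 1.63) = 2.5116
1/(1 + e^{-2.5116}) = 0.9249
P = 0.9249

0.9249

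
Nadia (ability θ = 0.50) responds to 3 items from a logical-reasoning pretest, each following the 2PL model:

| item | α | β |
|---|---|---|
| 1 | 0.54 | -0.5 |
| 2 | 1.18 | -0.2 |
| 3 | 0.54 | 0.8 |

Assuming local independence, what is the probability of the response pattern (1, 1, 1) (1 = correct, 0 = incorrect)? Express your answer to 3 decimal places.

0.202

P(θ) = 1 / (1 + exp(−α(θ − β)))
P_1 = 1/(1+e^{-0.5400}) = 0.6318
P_2 = 1/(1+e^{-0.8260}) = 0.6955
P_3 = 1/(1+e^{0.1620}) = 0.4596
L = P_1 × P_2 × P_3 = 0.6318 × 0.6955 × 0.4596 = 0.20196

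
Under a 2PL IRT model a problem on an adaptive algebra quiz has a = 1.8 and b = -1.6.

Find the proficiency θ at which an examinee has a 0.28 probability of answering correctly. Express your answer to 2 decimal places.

P(θ) = 1 / (1 + exp(−a(θ − b)))
logit = ln(0.2800/0.7200) = -0.9445
θ = b + logit/(a) = -1.6 + (-0.9445)/1.8000 = -2.1247

-2.12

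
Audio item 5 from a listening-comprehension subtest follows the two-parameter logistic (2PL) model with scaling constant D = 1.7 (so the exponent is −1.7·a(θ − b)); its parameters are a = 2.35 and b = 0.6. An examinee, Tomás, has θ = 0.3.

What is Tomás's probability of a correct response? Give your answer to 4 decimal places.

P(θ) = 1 / (1 + exp(−D·a(θ − b)))
Exponent: 1.7 × 2.35 × (0.3 − 0.6) = -1.1985
1/(1 + e^{1.1985}) = 0.2317
P = 0.2317

0.2317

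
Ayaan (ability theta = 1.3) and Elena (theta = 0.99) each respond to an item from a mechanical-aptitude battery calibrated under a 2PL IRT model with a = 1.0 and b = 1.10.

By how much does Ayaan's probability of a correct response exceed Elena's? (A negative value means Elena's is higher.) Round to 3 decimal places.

0.077

P(theta) = 1 / (1 + exp(−a(theta − b)))
P(Ayaan) = 0.5498  [exponent 0.2000]
P(Elena) = 0.4725  [exponent -0.1100]
Difference = 0.5498 − 0.4725 = 0.0773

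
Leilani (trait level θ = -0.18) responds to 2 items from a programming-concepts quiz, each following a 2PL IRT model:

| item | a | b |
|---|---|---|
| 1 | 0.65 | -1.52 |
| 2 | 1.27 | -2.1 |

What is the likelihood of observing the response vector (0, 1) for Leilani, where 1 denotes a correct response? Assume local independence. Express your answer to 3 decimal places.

P(θ) = 1 / (1 + exp(−a(θ − b)))
P_1 = 1/(1+e^{-0.8710}) = 0.7050
P_2 = 1/(1+e^{-2.4384}) = 0.9197
L = (1−P_1) × P_2 = 0.2950 × 0.9197 = 0.27136

0.271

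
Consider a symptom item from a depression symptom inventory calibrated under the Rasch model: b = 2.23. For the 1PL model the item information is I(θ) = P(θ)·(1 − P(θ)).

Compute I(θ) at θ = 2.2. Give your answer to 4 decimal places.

0.2499

P = 1/(1+e^{0.0300}) = 0.4925
P(1−P) = 0.4925 × 0.5075 = 0.2499
I = P(1−P) = 0.24994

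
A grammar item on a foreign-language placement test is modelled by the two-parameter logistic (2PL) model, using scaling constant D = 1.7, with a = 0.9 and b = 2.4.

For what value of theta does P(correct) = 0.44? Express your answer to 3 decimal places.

P(theta) = 1 / (1 + exp(−D·a(theta − b)))
logit = ln(0.4400/0.5600) = -0.2412
theta = b + logit/(1.7·a) = 2.4 + (-0.2412)/1.5300 = 2.2424

2.242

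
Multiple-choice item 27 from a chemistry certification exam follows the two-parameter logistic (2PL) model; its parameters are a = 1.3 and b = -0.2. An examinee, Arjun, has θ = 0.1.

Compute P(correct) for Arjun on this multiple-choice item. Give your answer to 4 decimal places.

0.5963

P(θ) = 1 / (1 + exp(−a(θ − b)))
Exponent: 1.3 × (0.1 − (-0.2)) = 0.3900
1/(1 + e^{-0.3900}) = 0.5963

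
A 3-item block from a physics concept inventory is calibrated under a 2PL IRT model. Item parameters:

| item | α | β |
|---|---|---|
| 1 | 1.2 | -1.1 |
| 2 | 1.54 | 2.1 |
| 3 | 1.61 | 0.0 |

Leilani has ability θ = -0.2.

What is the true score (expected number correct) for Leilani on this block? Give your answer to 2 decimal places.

1.19

P(θ) = 1 / (1 + exp(−α(θ − β)))
P_1 = 1/(1+e^{-1.0800}) = 0.7465
P_2 = 1/(1+e^{3.5420}) = 0.0281
P_3 = 1/(1+e^{0.3220}) = 0.4202
E[score] = 0.7465 + 0.0281 + 0.4202 = 1.1948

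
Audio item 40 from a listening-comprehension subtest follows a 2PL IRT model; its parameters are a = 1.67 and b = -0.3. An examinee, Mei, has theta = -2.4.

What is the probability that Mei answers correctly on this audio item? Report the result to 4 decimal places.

0.0291

P(theta) = 1 / (1 + exp(−a(theta − b)))
Exponent: 1.67 × (-2.4 − (-0.3)) = -3.5070
1/(1 + e^{3.5070}) = 0.0291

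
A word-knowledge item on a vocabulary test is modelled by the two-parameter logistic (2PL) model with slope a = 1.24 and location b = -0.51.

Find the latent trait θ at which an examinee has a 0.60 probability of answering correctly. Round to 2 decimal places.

-0.18

P(θ) = 1 / (1 + exp(−a(θ − b)))
logit = ln(0.6000/0.4000) = 0.4055
θ = b + logit/(a) = -0.51 + 0.4055/1.2400 = -0.1830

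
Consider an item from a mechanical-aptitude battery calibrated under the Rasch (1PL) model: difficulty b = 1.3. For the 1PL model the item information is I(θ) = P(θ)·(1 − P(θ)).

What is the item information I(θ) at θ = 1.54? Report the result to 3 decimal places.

P = 1/(1+e^{-0.2400}) = 0.5597
P(1−P) = 0.5597 × 0.4403 = 0.2464
I = P(1−P) = 0.24643

0.246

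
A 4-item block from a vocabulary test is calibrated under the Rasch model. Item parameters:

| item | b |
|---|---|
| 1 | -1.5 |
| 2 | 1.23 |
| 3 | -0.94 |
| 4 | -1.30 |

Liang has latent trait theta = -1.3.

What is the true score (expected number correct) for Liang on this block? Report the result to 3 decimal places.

P(theta) = 1 / (1 + exp(−(theta − b)))
P_1 = 1/(1+e^{-0.2000}) = 0.5498
P_2 = 1/(1+e^{2.5300}) = 0.0738
P_3 = 1/(1+e^{0.3600}) = 0.4110
P_4 = 1/(1+e^{0.0000}) = 0.5000
E[score] = 0.5498 + 0.0738 + 0.4110 + 0.5000 = 1.5346

1.535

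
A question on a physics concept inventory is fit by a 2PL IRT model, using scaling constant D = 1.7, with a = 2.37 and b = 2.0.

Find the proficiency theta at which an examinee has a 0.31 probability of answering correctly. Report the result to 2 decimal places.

1.80

P(theta) = 1 / (1 + exp(−D·a(theta − b)))
logit = ln(0.3100/0.6900) = -0.8001
theta = b + logit/(1.7·a) = 2.0 + (-0.8001)/4.0290 = 1.8014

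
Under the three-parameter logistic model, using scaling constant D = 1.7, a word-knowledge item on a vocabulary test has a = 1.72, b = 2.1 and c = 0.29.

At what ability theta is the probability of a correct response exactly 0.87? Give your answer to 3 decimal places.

P(theta) = c + (1 − c) · 1 / (1 + exp(−D·a(theta − b)))
Remove guessing floor: (0.87 − 0.29)/(1 − 0.29) = 0.8169
logit = ln(0.8169/0.1831) = 1.4955
theta = b + logit/(1.7·a) = 2.1 + 1.4955/2.9240 = 2.6115

2.611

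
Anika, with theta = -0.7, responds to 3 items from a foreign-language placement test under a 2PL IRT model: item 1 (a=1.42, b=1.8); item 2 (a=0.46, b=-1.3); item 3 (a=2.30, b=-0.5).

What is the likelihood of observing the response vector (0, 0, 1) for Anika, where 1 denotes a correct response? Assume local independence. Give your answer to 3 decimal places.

0.162

P(theta) = 1 / (1 + exp(−a(theta − b)))
P_1 = 1/(1+e^{3.5500}) = 0.0279
P_2 = 1/(1+e^{-0.2760}) = 0.5686
P_3 = 1/(1+e^{0.4600}) = 0.3870
L = (1−P_1) × (1−P_2) × P_3 = 0.9721 × 0.4314 × 0.3870 = 0.16230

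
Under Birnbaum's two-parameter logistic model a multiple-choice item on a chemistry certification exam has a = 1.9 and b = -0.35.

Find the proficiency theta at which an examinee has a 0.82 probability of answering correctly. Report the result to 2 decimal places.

P(theta) = 1 / (1 + exp(−a(theta − b)))
logit = ln(0.8200/0.1800) = 1.5163
theta = b + logit/(a) = -0.35 + 1.5163/1.9000 = 0.4481

0.45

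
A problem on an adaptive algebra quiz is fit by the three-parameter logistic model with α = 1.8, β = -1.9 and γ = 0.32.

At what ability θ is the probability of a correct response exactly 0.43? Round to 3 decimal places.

-2.814

P(θ) = γ + (1 − γ) · 1 / (1 + exp(−α(θ − β)))
Remove guessing floor: (0.43 − 0.32)/(1 − 0.32) = 0.1618
logit = ln(0.1618/0.8382) = -1.6452
θ = β + logit/(α) = -1.9 + (-1.6452)/1.8000 = -2.8140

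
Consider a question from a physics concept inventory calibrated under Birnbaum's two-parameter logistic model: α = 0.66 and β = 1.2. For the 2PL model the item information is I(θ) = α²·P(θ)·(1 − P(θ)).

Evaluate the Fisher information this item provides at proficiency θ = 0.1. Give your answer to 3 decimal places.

0.096

P = 1/(1+e^{0.7260}) = 0.3261
P(1−P) = 0.3261 × 0.6739 = 0.2197
I = α² × P(1−P) = 0.66² × 0.2197 = 0.09572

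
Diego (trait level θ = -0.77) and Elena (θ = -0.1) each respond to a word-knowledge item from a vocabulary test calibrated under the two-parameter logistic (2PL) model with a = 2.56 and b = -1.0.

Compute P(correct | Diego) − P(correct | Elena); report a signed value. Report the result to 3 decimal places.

P(θ) = 1 / (1 + exp(−a(θ − b)))
P(Diego) = 0.6431  [exponent 0.5888]
P(Elena) = 0.9092  [exponent 2.3040]
Difference = 0.6431 − 0.9092 = -0.2661

-0.266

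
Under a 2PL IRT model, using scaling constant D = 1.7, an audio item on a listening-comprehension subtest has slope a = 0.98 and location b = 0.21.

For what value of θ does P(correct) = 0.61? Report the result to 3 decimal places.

0.478

P(θ) = 1 / (1 + exp(−D·a(θ − b)))
logit = ln(0.6100/0.3900) = 0.4473
θ = b + logit/(1.7·a) = 0.21 + 0.4473/1.6660 = 0.4785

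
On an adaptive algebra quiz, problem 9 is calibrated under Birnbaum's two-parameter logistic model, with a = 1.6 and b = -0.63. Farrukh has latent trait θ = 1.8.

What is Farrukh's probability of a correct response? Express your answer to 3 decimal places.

P(θ) = 1 / (1 + exp(−a(θ − b)))
Exponent: 1.6 × (1.8 − (-0.63)) = 3.8880
1/(1 + e^{-3.8880}) = 0.9799

0.980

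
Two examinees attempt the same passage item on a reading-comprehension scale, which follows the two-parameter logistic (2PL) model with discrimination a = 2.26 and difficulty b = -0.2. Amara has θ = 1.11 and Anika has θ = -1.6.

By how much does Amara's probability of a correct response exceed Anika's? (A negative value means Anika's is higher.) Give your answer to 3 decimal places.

P(θ) = 1 / (1 + exp(−a(θ − b)))
P(Amara) = 0.9508  [exponent 2.9606]
P(Anika) = 0.0405  [exponent -3.1640]
Difference = 0.9508 − 0.0405 = 0.9102

0.910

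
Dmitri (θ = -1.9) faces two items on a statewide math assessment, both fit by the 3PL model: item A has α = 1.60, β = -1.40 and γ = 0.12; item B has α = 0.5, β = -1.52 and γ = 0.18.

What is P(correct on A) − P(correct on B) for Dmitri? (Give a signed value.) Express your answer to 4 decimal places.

-0.1583

P(θ) = γ + (1 − γ) · 1 / (1 + exp(−α(θ − β)))
P_A = 0.3928
P_B = 0.5512
P_A − P_B = -0.1583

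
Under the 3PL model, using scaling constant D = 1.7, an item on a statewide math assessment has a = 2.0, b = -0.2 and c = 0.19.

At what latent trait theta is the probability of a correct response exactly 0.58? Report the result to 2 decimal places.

-0.22

P(theta) = c + (1 − c) · 1 / (1 + exp(−D·a(theta − b)))
Remove guessing floor: (0.58 − 0.19)/(1 − 0.19) = 0.4815
logit = ln(0.4815/0.5185) = -0.0741
theta = b + logit/(1.7·a) = -0.2 + (-0.0741)/3.4000 = -0.2218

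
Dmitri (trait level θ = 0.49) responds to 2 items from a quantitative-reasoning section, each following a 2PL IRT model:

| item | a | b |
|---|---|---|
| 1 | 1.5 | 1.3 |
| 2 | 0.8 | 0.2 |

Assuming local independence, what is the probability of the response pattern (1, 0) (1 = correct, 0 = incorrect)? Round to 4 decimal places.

0.1012

P(θ) = 1 / (1 + exp(−a(θ − b)))
P_1 = 1/(1+e^{1.2150}) = 0.2288
P_2 = 1/(1+e^{-0.2320}) = 0.5577
L = P_1 × (1−P_2) = 0.2288 × 0.4423 = 0.10120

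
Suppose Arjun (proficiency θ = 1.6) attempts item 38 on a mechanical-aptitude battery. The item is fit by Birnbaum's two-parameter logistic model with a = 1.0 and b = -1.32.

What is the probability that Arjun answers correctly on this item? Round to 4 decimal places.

0.9488

P(θ) = 1 / (1 + exp(−a(θ − b)))
Exponent: 1.0 × (1.6 − (-1.32)) = 2.9200
1/(1 + e^{-2.9200}) = 0.9488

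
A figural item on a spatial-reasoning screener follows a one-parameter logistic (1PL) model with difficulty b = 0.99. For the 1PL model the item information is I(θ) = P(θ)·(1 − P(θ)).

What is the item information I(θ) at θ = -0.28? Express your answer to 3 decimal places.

0.171

P = 1/(1+e^{1.2700}) = 0.2193
P(1−P) = 0.2193 × 0.7807 = 0.1712
I = P(1−P) = 0.17118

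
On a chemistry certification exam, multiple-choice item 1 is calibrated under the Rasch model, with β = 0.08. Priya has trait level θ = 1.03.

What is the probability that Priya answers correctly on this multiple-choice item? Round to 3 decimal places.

0.721

P(θ) = 1 / (1 + exp(−(θ − β)))
Exponent: (1.03 − 0.08) = 0.9500
1/(1 + e^{-0.9500}) = 0.7211
P = 0.7211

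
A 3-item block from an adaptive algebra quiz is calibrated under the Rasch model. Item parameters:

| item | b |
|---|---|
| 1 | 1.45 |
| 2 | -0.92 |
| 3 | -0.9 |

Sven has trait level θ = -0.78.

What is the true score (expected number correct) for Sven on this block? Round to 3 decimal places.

1.162

P(θ) = 1 / (1 + exp(−(θ − b)))
P_1 = 1/(1+e^{2.2300}) = 0.0971
P_2 = 1/(1+e^{-0.1400}) = 0.5349
P_3 = 1/(1+e^{-0.1200}) = 0.5300
E[score] = 0.0971 + 0.5349 + 0.5300 = 1.1620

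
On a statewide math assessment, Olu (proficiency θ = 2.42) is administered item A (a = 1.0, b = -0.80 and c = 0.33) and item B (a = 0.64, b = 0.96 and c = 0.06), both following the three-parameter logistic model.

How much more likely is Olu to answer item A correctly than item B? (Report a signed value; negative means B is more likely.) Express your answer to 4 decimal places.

0.2394

P(θ) = c + (1 − c) · 1 / (1 + exp(−a(θ − b)))
P_A = 0.9743
P_B = 0.7349
P_A − P_B = 0.2394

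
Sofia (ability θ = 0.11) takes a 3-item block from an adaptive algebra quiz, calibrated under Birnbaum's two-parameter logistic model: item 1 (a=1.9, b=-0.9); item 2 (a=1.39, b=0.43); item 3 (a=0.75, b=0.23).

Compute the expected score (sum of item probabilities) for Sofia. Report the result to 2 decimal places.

1.74

P(θ) = 1 / (1 + exp(−a(θ − b)))
P_1 = 1/(1+e^{-1.9190}) = 0.8720
P_2 = 1/(1+e^{0.4448}) = 0.3906
P_3 = 1/(1+e^{0.0900}) = 0.4775
E[score] = 0.8720 + 0.3906 + 0.4775 = 1.7401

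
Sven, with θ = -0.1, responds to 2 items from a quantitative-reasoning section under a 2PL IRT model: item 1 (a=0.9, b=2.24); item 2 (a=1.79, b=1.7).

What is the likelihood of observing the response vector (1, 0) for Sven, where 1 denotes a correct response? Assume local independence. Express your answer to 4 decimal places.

P(θ) = 1 / (1 + exp(−a(θ − b)))
P_1 = 1/(1+e^{2.1060}) = 0.1085
P_2 = 1/(1+e^{3.2220}) = 0.0383
L = P_1 × (1−P_2) = 0.1085 × 0.9617 = 0.10435

0.1044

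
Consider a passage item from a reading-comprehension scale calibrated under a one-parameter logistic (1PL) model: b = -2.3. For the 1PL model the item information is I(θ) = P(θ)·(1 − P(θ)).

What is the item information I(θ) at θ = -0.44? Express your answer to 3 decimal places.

P = 1/(1+e^{-1.8600}) = 0.8653
P(1−P) = 0.8653 × 0.1347 = 0.1166
I = P(1−P) = 0.11656

0.117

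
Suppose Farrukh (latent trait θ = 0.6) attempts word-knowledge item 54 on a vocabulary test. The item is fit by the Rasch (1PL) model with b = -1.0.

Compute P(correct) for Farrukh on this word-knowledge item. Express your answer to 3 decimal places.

P(θ) = 1 / (1 + exp(−(θ − b)))
Exponent: (0.6 − (-1.0)) = 1.6000
1/(1 + e^{-1.6000}) = 0.8320
P = 0.8320

0.832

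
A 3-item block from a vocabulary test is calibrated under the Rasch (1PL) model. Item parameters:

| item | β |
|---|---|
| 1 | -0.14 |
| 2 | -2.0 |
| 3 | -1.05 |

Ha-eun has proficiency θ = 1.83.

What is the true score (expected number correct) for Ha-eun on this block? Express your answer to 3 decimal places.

2.803

P(θ) = 1 / (1 + exp(−(θ − β)))
P_1 = 1/(1+e^{-1.9700}) = 0.8776
P_2 = 1/(1+e^{-3.8300}) = 0.9788
P_3 = 1/(1+e^{-2.8800}) = 0.9468
E[score] = 0.8776 + 0.9788 + 0.9468 = 2.8032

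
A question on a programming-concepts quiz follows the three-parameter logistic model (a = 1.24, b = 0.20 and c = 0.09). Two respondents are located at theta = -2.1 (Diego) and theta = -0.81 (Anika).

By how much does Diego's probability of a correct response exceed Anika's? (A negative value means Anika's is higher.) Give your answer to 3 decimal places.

P(theta) = c + (1 − c) · 1 / (1 + exp(−a(theta − b)))
P(Diego) = 0.1397  [exponent -2.8520]
P(Anika) = 0.2923  [exponent -1.2524]
Difference = 0.1397 − 0.2923 = -0.1526

-0.153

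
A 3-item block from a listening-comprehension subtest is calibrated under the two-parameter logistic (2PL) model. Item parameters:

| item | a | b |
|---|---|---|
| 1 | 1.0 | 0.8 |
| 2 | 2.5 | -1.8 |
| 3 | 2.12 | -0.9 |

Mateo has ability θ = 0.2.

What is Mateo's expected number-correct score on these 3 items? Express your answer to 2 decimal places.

2.26

P(θ) = 1 / (1 + exp(−a(θ − b)))
P_1 = 1/(1+e^{0.6000}) = 0.3543
P_2 = 1/(1+e^{-5.0000}) = 0.9933
P_3 = 1/(1+e^{-2.3320}) = 0.9115
E[score] = 0.3543 + 0.9933 + 0.9115 = 2.2591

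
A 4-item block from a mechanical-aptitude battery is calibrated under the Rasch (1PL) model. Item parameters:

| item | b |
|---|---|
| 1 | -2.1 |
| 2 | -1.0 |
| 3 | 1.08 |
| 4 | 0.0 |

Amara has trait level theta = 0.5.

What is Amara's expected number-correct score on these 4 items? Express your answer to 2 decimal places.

P(theta) = 1 / (1 + exp(−(theta − b)))
P_1 = 1/(1+e^{-2.6000}) = 0.9309
P_2 = 1/(1+e^{-1.5000}) = 0.8176
P_3 = 1/(1+e^{0.5800}) = 0.3589
P_4 = 1/(1+e^{-0.5000}) = 0.6225
E[score] = 0.9309 + 0.8176 + 0.3589 + 0.6225 = 2.7298

2.73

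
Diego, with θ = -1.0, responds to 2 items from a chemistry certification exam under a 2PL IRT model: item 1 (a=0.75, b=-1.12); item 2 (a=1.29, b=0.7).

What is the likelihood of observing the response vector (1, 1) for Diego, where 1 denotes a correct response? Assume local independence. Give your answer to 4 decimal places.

P(θ) = 1 / (1 + exp(−a(θ − b)))
P_1 = 1/(1+e^{-0.0900}) = 0.5225
P_2 = 1/(1+e^{2.1930}) = 0.1004
L = P_1 × P_2 = 0.5225 × 0.1004 = 0.05245

0.0524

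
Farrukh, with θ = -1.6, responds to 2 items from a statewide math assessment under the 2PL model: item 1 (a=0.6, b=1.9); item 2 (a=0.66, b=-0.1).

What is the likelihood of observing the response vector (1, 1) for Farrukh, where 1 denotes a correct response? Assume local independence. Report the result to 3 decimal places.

P(θ) = 1 / (1 + exp(−a(θ − b)))
P_1 = 1/(1+e^{2.1000}) = 0.1091
P_2 = 1/(1+e^{0.9900}) = 0.2709
L = P_1 × P_2 = 0.1091 × 0.2709 = 0.02956

0.030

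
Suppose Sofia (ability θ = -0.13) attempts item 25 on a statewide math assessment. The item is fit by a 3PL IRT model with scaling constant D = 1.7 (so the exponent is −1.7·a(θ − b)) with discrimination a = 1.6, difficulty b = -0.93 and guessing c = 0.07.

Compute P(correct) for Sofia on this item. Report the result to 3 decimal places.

0.905

P(θ) = c + (1 − c) · 1 / (1 + exp(−D·a(θ − b)))
Exponent: 1.7 × 1.6 × (-0.13 − (-0.93)) = 2.1760
1/(1 + e^{-2.1760}) = 0.8981
P = 0.07 + 0.93 × 0.8981 = 0.9052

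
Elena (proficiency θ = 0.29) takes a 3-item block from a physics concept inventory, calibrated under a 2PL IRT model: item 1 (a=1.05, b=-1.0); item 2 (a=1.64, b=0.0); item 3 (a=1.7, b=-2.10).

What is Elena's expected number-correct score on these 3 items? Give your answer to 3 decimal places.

P(θ) = 1 / (1 + exp(−a(θ − b)))
P_1 = 1/(1+e^{-1.3545}) = 0.7949
P_2 = 1/(1+e^{-0.4756}) = 0.6167
P_3 = 1/(1+e^{-4.0630}) = 0.9831
E[score] = 0.7949 + 0.6167 + 0.9831 = 2.3947

2.395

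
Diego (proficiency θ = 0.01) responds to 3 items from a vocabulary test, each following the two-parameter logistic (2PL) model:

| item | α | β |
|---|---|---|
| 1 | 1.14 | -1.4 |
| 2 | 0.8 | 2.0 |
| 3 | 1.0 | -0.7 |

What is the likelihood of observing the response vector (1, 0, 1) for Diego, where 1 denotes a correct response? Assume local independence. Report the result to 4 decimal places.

0.4640

P(θ) = 1 / (1 + exp(−α(θ − β)))
P_1 = 1/(1+e^{-1.6074}) = 0.8331
P_2 = 1/(1+e^{1.5920}) = 0.1691
P_3 = 1/(1+e^{-0.7100}) = 0.6704
L = P_1 × (1−P_2) × P_3 = 0.8331 × 0.8309 × 0.6704 = 0.46404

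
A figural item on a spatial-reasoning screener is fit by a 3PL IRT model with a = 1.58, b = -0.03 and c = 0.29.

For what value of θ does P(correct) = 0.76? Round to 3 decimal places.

P(θ) = c + (1 − c) · 1 / (1 + exp(−a(θ − b)))
Remove guessing floor: (0.76 − 0.29)/(1 − 0.29) = 0.6620
logit = ln(0.6620/0.3380) = 0.6721
θ = b + logit/(a) = -0.03 + 0.6721/1.5800 = 0.3954

0.395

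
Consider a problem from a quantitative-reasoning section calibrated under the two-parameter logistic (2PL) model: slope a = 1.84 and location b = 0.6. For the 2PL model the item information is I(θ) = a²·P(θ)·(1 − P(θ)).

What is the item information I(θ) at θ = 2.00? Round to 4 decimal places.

0.2224

P = 1/(1+e^{-2.5760}) = 0.9293
P(1−P) = 0.9293 × 0.0707 = 0.0657
I = a² × P(1−P) = 1.84² × 0.0657 = 0.22244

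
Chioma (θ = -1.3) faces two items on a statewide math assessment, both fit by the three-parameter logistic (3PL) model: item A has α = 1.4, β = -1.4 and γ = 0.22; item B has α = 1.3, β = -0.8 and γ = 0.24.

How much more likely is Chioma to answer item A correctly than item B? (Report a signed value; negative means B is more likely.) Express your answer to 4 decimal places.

P(θ) = γ + (1 − γ) · 1 / (1 + exp(−α(θ − β)))
P_A = 0.6373
P_B = 0.5007
P_A − P_B = 0.1366

0.1366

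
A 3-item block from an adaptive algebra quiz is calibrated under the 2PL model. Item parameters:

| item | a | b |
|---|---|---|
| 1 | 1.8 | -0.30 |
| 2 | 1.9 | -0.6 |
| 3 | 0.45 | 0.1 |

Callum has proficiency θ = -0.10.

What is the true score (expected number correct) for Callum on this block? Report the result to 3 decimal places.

1.788

P(θ) = 1 / (1 + exp(−a(θ − b)))
P_1 = 1/(1+e^{-0.3600}) = 0.5890
P_2 = 1/(1+e^{-0.9500}) = 0.7211
P_3 = 1/(1+e^{0.0900}) = 0.4775
E[score] = 0.5890 + 0.7211 + 0.4775 = 1.7877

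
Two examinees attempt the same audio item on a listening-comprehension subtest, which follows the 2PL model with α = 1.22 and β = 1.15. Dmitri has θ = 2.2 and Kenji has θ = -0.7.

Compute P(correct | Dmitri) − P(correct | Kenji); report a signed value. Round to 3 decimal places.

P(θ) = 1 / (1 + exp(−α(θ − β)))
P(Dmitri) = 0.7826  [exponent 1.2810]
P(Kenji) = 0.0947  [exponent -2.2570]
Difference = 0.7826 − 0.0947 = 0.6879

0.688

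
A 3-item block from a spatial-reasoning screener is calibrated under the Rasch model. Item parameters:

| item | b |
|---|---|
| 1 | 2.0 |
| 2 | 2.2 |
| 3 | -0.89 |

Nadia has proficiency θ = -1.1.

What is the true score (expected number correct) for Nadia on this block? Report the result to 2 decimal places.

P(θ) = 1 / (1 + exp(−(θ − b)))
P_1 = 1/(1+e^{3.1000}) = 0.0431
P_2 = 1/(1+e^{3.3000}) = 0.0356
P_3 = 1/(1+e^{0.2100}) = 0.4477
E[score] = 0.0431 + 0.0356 + 0.4477 = 0.5264

0.53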